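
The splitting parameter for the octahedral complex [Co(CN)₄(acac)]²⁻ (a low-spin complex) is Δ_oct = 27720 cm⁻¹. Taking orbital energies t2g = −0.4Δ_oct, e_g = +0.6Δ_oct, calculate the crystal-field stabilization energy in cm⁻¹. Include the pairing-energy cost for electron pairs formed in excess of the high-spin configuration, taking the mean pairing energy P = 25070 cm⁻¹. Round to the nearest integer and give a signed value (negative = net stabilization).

Ligand charges: 4×(-1) from CN⁻ and 1×(-1) from acac⁻ sum to -5; with overall charge -2, Co is +3.
Co sits in group 9; removing 3 electrons leaves Co³⁺ with 9 − 3 = 6 d electrons.
Electron filling gives t2g^6 e_g^0.
Orbital CFSE = 6(-0.4) + 0(0.6) = -2.4Δ_oct = -2.4 × 27720 = -66528 cm⁻¹.
Pairing penalty: 3 pairs vs 1 in the high-spin reference → 2 extra × P = 50140 cm⁻¹.
Overall CFSE = -66528 + 50140 = -16388 cm⁻¹.

-16388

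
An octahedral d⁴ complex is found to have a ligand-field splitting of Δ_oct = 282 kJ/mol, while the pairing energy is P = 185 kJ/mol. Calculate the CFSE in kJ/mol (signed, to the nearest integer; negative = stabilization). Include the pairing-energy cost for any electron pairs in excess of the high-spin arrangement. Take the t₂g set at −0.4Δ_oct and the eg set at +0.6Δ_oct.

-266

Since Δ_oct = 282 kJ/mol > P = 185 kJ/mol, the complex adopts the low-spin configuration.
That gives t₂g⁴ eg⁰.
Orbital CFSE = -1.6Δ_oct = -1.6 × 282 = -451 kJ/mol.
Excess pairs vs high-spin: 1 − 0 = 1; pairing cost = +185 kJ/mol.
Net CFSE = -451 + 185 = -266 kJ/mol.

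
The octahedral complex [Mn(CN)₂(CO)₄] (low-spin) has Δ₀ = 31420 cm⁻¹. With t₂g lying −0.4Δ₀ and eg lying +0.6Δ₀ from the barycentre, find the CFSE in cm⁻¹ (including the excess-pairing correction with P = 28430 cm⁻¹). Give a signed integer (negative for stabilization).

Ligand charges: 2×(-1) from CN⁻ and 4×(+0) from CO sum to -2; with overall charge +0, Mn is +2.
Mn²⁺: group 7, so d-count = 7 − 2 = 5.
Configuration: t₂g⁵ eg⁰.
Orbital CFSE = 5(-0.4) + 0(0.6) = -2.0Δ₀ = -2.0 × 31420 = -62840 cm⁻¹.
Relative to high-spin t₂g³ eg² (0 paired), the low-spin configuration has 2 additional pairs, contributing +2 × 28430 = +56860 cm⁻¹.
Overall CFSE = -62840 + 56860 = -5980 cm⁻¹.

-5980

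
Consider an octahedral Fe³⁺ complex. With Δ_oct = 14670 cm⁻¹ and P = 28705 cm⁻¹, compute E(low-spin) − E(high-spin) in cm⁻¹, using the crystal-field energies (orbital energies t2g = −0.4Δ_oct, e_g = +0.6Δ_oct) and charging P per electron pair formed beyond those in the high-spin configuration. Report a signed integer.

Fe is in group 8, so Fe³⁺ is d⁵ (8 − 3 = 5).
In the high-spin limit (t2g^3 e_g^2) the orbital term is 0.0Δ_oct = 0 cm⁻¹, with no excess pairing.
For low-spin the configuration is t2g^5 e_g^0: orbital energy -2.0 × 14670 = -29340 cm⁻¹, and 2 additional pairs relative to high-spin add 57410 cm⁻¹, giving 28070 cm⁻¹.
E(LS) − E(HS) = 28070 − (0) = 28070 cm⁻¹.

28070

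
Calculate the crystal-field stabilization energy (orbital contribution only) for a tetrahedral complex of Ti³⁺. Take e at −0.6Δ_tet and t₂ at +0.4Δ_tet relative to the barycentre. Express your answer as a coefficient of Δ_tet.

Ti³⁺: group 4, so d-count = 4 − 3 = 1.
With tetrahedral geometry the complex is necessarily high-spin.
Configuration: e¹ t₂⁰.
CFSE = 1(-0.6Δ_tet) + 0(0.4Δ_tet) = -0.6Δ_tet + 0.0Δ_tet = -0.6Δ_tet.

-0.6 Δ_tet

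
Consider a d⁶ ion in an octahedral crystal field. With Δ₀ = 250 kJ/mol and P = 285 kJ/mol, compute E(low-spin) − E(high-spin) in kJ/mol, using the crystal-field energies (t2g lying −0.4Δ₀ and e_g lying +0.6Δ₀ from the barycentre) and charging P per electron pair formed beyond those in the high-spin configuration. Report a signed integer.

70

High-spin: t2g^4 e_g^2, CFSE = -0.4Δ₀ = -100 kJ/mol.
Low-spin t2g^6 e_g^0 gives -2.4Δ₀ = -600 kJ/mol, but forming 2 extra pairs costs 2P = 570 kJ/mol, so E(LS) = -600 + 570 = -30 kJ/mol.
E(LS) − E(HS) = -30 − (-100) = 70 kJ/mol.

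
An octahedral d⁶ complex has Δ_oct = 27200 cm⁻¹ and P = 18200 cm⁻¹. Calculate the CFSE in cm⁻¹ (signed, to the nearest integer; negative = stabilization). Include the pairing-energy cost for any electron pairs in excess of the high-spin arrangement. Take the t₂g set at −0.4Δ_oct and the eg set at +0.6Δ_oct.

Here Δ_oct > P (27200 > 18200), so the low-spin state is favoured.
Configuration: t₂g⁶ eg⁰.
Orbital CFSE = -2.4Δ_oct = -2.4 × 27200 = -65280 cm⁻¹.
Excess pairs vs high-spin: 3 − 1 = 2; pairing cost = +36400 cm⁻¹.
Net CFSE = -65280 + 36400 = -28880 cm⁻¹.

-28880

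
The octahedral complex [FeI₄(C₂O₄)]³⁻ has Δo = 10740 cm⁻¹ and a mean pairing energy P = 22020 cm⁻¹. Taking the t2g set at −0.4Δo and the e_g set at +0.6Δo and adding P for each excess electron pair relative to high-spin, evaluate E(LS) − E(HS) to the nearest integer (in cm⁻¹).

22560

Ligand charges: 4×(-1) from I⁻ and 1×(-2) from C₂O₄²⁻ sum to -6; with overall charge -3, Fe is +3.
Fe sits in group 8; removing 3 electrons leaves Fe³⁺ with 8 − 3 = 5 d electrons.
In the high-spin limit (t2g^3 e_g^2) the orbital term is 0.0Δo = 0 cm⁻¹, with no excess pairing.
Low-spin t2g^5 e_g^0 gives -2.0Δo = -21480 cm⁻¹, but forming 2 extra pairs costs 2P = 44040 cm⁻¹, so E(LS) = -21480 + 44040 = 22560 cm⁻¹.
Thus E(LS) − E(HS) = 22560 cm⁻¹.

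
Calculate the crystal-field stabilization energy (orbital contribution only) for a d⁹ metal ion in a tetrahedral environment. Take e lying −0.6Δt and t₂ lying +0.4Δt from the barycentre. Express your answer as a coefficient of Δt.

Tetrahedral fields are weak (Δₜ ≈ 4/9 Δₒ), so electrons fill high-spin.
Configuration: e⁴ t₂⁵.
CFSE = 4(-0.6Δt) + 5(0.4Δt) = -2.4Δt + 2.0Δt = -0.4Δt.

-0.4 Δt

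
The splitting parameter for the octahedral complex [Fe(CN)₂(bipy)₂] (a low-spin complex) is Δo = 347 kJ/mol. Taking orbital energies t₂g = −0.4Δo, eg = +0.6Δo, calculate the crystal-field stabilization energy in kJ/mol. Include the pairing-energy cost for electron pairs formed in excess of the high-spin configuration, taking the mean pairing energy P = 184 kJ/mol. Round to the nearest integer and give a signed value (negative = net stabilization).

Ligand charges: 2×(-1) from CN⁻ and 2×(+0) from bipy sum to -2; with overall charge +0, Fe is +2.
Group 8 minus oxidation state +2 gives a d⁶ configuration for Fe²⁺.
Electron filling gives t₂g⁶ eg⁰.
Orbital CFSE = 6(-0.4) + 0(0.6) = -2.4Δo = -2.4 × 347 = -833 kJ/mol.
Relative to high-spin t₂g⁴ eg² (1 paired), the low-spin configuration has 2 additional pairs, contributing +2 × 184 = +368 kJ/mol.
Combining: -833 + 368 = -465 kJ/mol.

-465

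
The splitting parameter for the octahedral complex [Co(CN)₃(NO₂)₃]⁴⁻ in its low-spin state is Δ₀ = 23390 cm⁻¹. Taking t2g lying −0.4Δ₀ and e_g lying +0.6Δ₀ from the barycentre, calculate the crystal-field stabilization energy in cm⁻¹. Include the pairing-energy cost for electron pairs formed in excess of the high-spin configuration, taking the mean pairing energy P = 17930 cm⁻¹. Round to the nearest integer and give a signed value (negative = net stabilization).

Ligand charges: 3×(-1) from CN⁻ and 3×(-1) from NO₂⁻ sum to -6; with overall charge -4, Co is +2.
Co is in group 9, so Co²⁺ is d⁷ (9 − 2 = 7).
Electron filling gives t2g^6 e_g^1.
CFSE(orbital) = 6×(-0.4Δ₀) + 1×(0.6Δ₀) = -1.8Δ₀; with Δ₀ = 23390 cm⁻¹ that is -42102 cm⁻¹.
Pairing penalty: 3 pairs vs 2 in the high-spin reference → 1 extra × P = 17930 cm⁻¹.
Net CFSE = -42102 + 17930 = -24172 cm⁻¹.

-24172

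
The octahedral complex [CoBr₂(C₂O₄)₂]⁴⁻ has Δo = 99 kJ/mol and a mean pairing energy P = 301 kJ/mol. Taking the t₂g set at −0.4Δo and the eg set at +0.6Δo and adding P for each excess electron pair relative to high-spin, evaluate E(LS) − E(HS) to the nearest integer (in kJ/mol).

Ligand charges: 2×(-1) from Br⁻ and 2×(-2) from C₂O₄²⁻ sum to -6; with overall charge -4, Co is +2.
Group 9 minus oxidation state +2 gives a d⁷ configuration for Co²⁺.
High-spin: t₂g⁵ eg², CFSE = -0.8Δo = -79 kJ/mol.
Low-spin t₂g⁶ eg¹ gives -1.8Δo = -178 kJ/mol, but forming 1 extra pair costs 1P = 301 kJ/mol, so E(LS) = -178 + 301 = 123 kJ/mol.
Thus E(LS) − E(HS) = 202 kJ/mol.

202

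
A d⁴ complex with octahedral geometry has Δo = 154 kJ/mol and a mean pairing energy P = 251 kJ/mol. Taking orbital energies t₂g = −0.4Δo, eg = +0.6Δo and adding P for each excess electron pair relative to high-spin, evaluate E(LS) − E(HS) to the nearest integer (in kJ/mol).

In the high-spin limit (t₂g³ eg¹) the orbital term is -0.6Δo = -92 kJ/mol, with no excess pairing.
Low-spin: t₂g⁴ eg⁰, orbital CFSE = -1.6Δo = -246 kJ/mol; plus 1 excess pair × P = +251 kJ/mol; total 5 kJ/mol.
Thus E(LS) − E(HS) = 97 kJ/mol.

97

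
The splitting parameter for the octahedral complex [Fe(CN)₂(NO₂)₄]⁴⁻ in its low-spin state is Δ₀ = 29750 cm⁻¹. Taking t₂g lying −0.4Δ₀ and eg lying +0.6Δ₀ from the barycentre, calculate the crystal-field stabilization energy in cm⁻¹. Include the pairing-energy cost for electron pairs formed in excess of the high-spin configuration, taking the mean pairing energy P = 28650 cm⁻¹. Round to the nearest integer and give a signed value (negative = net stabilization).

Ligand charges: 2×(-1) from CN⁻ and 4×(-1) from NO₂⁻ sum to -6; with overall charge -4, Fe is +2.
Fe is in group 8, so Fe²⁺ is d⁶ (8 − 2 = 6).
The d⁶ electrons fill as t₂g⁶ eg⁰.
CFSE(orbital) = 6×(-0.4Δ₀) + 0×(0.6Δ₀) = -2.4Δ₀; with Δ₀ = 29750 cm⁻¹ that is -71400 cm⁻¹.
High-spin d⁶ would be t₂g⁴ eg² with 1 pair; low-spin has 3, so 2 excess pairs cost +2P = +57300 cm⁻¹.
Net CFSE = -71400 + 57300 = -14100 cm⁻¹.

-14100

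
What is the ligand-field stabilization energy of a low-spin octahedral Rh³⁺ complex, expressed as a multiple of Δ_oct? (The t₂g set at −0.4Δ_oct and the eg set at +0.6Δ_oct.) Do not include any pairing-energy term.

-2.4 Δ_oct

Rh sits in group 9; removing 3 electrons leaves Rh³⁺ with 9 − 3 = 6 d electrons.
Configuration: t₂g⁶ eg⁰.
CFSE = 6(-0.4Δ_oct) + 0(0.6Δ_oct) = -2.4Δ_oct + 0.0Δ_oct = -2.4Δ_oct.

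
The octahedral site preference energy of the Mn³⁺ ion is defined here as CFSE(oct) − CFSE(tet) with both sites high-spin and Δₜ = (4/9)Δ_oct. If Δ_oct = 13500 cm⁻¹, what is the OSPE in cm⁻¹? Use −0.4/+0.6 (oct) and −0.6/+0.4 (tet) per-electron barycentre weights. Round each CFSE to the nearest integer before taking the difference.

-5700

Mn is in group 7, so Mn³⁺ is d⁴ (7 − 3 = 4).
Octahedral high-spin t2g^3 e_g^1: CFSE = -0.6 × 13500 = -8100 cm⁻¹.
Tetrahedral: e^2 t2^2, CFSE = 2(−0.6) + 2(+0.4) = -0.4Δₜ = -0.4 × (4/9) × 13500 = -2400 cm⁻¹.
OSPE = -8100 − (-2400) = -5700 cm⁻¹.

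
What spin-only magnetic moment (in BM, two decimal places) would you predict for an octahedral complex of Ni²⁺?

2.83 BM

Ni sits in group 10; removing 2 electrons leaves Ni²⁺ with 10 − 2 = 8 d electrons.
Configuration: t₂g⁶ eg² → 2 unpaired electrons.
μ(spin-only) = √[2(2+2)] = √8 ≈ 2.83 BM.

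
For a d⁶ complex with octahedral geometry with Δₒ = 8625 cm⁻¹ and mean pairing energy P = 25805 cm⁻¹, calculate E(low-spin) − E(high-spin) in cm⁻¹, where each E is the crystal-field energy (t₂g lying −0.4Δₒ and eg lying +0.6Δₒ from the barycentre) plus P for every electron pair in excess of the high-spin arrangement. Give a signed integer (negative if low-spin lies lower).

34360

High-spin d⁶ fills as t₂g⁴ eg² with CFSE 4(−0.4) + 2(+0.6) = -0.4Δₒ = -3450 cm⁻¹.
Low-spin t₂g⁶ eg⁰ gives -2.4Δₒ = -20700 cm⁻¹, but forming 2 extra pairs costs 2P = 51610 cm⁻¹, so E(LS) = -20700 + 51610 = 30910 cm⁻¹.
E(LS) − E(HS) = 30910 − (-3450) = 34360 cm⁻¹.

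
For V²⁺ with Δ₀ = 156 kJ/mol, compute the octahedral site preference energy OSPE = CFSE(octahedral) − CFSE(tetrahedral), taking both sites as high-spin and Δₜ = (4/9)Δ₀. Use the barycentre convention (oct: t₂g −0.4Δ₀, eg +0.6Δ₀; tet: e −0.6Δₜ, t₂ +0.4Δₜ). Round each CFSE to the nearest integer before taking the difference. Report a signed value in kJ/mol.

-132

V²⁺: group 5, so d-count = 5 − 2 = 3.
In an octahedral site d³ (HS) is t₂g³ eg⁰, giving CFSE(oct) = -1.2Δ₀ = -187 kJ/mol.
Tetrahedral e² t₂¹ gives -0.8Δₜ = -0.8 × (4/9) × 156 = -55 kJ/mol.
Subtracting, OSPE = -187 − (-55) = -132 kJ/mol.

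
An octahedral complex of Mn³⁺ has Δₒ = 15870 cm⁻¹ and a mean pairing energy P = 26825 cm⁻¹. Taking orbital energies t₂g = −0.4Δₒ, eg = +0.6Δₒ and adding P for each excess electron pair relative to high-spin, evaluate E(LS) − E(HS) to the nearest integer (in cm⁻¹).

Group 7 minus oxidation state +3 gives a d⁴ configuration for Mn³⁺.
High-spin: t₂g³ eg¹, CFSE = -0.6Δₒ = -9522 cm⁻¹.
Low-spin: t₂g⁴ eg⁰, orbital CFSE = -1.6Δₒ = -25392 cm⁻¹; plus 1 excess pair × P = +26825 cm⁻¹; total 1433 cm⁻¹.
E(LS) − E(HS) = 1433 − (-9522) = 10955 cm⁻¹.

10955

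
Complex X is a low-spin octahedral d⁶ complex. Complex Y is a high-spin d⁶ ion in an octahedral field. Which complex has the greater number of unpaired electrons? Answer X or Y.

Y

X: t₂g⁶ eg⁰ → 0 unpaired.
Y: t2g^4 e_g^2 → 4 unpaired.
So Y has more unpaired electrons.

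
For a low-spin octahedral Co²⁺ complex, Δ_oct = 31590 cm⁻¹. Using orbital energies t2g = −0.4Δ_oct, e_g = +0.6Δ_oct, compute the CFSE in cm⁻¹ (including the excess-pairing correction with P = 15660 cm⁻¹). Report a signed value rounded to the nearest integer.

-41202

Group 9 minus oxidation state +2 gives a d⁷ configuration for Co²⁺.
Configuration: t2g^6 e_g^1.
The orbital stabilization is -1.8Δ_oct = -1.8 × 31590 = -56862 cm⁻¹.
Pairing penalty: 3 pairs vs 2 in the high-spin reference → 1 extra × P = 15660 cm⁻¹.
Combining: -56862 + 15660 = -41202 cm⁻¹.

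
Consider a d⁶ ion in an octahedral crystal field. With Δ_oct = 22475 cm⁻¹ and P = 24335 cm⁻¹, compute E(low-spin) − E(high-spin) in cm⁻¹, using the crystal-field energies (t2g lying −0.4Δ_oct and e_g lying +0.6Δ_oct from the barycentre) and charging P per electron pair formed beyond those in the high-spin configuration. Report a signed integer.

In the high-spin limit (t2g^4 e_g^2) the orbital term is -0.4Δ_oct = -8990 cm⁻¹, with no excess pairing.
Low-spin t2g^6 e_g^0 gives -2.4Δ_oct = -53940 cm⁻¹, but forming 2 extra pairs costs 2P = 48670 cm⁻¹, so E(LS) = -53940 + 48670 = -5270 cm⁻¹.
The difference is -5270 − (-8990) = 3720 cm⁻¹, so high-spin lies lower.

3720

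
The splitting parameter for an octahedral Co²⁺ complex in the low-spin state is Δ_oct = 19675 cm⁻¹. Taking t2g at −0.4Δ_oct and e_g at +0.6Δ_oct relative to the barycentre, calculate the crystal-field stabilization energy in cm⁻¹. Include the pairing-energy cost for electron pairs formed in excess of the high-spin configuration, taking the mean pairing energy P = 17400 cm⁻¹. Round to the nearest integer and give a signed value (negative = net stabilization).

-18015

Co is in group 9, so Co²⁺ is d⁷ (9 − 2 = 7).
Electron filling gives t2g^6 e_g^1.
The orbital stabilization is -1.8Δ_oct = -1.8 × 19675 = -35415 cm⁻¹.
Relative to high-spin t2g^5 e_g^2 (2 paired), the low-spin configuration has 1 additional pair, contributing +1 × 17400 = +17400 cm⁻¹.
Overall CFSE = -35415 + 17400 = -18015 cm⁻¹.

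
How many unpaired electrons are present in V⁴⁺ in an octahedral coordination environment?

1

V sits in group 5; removing 4 electrons leaves V⁴⁺ with 5 − 4 = 1 d electrons.
Configuration: t₂g¹ eg⁰, giving 1 unpaired electron.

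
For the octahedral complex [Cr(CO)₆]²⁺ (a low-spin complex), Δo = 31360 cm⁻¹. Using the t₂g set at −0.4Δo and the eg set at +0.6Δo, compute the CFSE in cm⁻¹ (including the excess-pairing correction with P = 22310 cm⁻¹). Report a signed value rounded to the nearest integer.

CO is neutral, so the +2 overall charge sits on Cr: oxidation state +2.
Group 6 minus oxidation state +2 gives a d⁴ configuration for Cr²⁺.
Configuration: t₂g⁴ eg⁰.
The orbital stabilization is -1.6Δo = -1.6 × 31360 = -50176 cm⁻¹.
Relative to high-spin t₂g³ eg¹ (0 paired), the low-spin configuration has 1 additional pair, contributing +1 × 22310 = +22310 cm⁻¹.
Combining: -50176 + 22310 = -27866 cm⁻¹.

-27866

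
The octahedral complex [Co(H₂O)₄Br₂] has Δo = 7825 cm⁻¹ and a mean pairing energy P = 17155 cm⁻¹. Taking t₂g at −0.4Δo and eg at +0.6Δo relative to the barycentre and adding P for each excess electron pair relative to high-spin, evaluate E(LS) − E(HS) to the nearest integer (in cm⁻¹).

9330

Ligand charges: 4×(+0) from H₂O and 2×(-1) from Br⁻ sum to -2; with overall charge +0, Co is +2.
Co sits in group 9; removing 2 electrons leaves Co²⁺ with 9 − 2 = 7 d electrons.
In the high-spin limit (t₂g⁵ eg²) the orbital term is -0.8Δo = -6260 cm⁻¹, with no excess pairing.
Low-spin t₂g⁶ eg¹ gives -1.8Δo = -14085 cm⁻¹, but forming 1 extra pair costs 1P = 17155 cm⁻¹, so E(LS) = -14085 + 17155 = 3070 cm⁻¹.
Thus E(LS) − E(HS) = 9330 cm⁻¹.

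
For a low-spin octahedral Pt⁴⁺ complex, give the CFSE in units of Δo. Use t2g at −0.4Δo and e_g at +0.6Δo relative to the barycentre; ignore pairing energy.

Pt⁴⁺: group 10, so d-count = 10 − 4 = 6.
Configuration: t2g^6 e_g^0.
CFSE = 6(-0.4Δo) + 0(0.6Δo) = -2.4Δo + 0.0Δo = -2.4Δo.

-2.4 Δo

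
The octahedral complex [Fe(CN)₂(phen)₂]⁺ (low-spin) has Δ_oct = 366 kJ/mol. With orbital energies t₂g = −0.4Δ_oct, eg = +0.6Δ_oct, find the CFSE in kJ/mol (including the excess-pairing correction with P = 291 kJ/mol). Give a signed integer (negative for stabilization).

Ligand charges: 2×(-1) from CN⁻ and 2×(+0) from phen sum to -2; with overall charge +1, Fe is +3.
Group 8 minus oxidation state +3 gives a d⁵ configuration for Fe³⁺.
Electron filling gives t₂g⁵ eg⁰.
Orbital CFSE = 5(-0.4) + 0(0.6) = -2.0Δ_oct = -2.0 × 366 = -732 kJ/mol.
Relative to high-spin t₂g³ eg² (0 paired), the low-spin configuration has 2 additional pairs, contributing +2 × 291 = +582 kJ/mol.
Net CFSE = -732 + 582 = -150 kJ/mol.

-150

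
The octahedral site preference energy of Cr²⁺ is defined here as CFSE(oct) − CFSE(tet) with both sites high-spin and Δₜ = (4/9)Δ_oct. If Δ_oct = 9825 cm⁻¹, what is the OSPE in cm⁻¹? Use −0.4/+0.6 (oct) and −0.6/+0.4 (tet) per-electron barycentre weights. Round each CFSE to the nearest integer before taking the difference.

Group 6 minus oxidation state +2 gives a d⁴ configuration for Cr²⁺.
Octahedral (high-spin): t2g^3 e_g^1, CFSE = 3(−0.4) + 1(+0.6) = -0.6Δ_oct = -0.6 × 9825 = -5895 cm⁻¹.
In a tetrahedral site the filling is e^2 t2^2: CFSE(tet) = -0.4Δₜ = -0.4 × (4/9)(9825) = -1747 cm⁻¹.
Subtracting, OSPE = -5895 − (-1747) = -4148 cm⁻¹.

-4148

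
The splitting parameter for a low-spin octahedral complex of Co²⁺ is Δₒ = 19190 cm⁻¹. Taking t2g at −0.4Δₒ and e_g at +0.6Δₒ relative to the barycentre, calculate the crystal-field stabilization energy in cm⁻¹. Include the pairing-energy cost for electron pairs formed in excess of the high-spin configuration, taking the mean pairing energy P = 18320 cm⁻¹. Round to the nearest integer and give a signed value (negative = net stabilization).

Co sits in group 9; removing 2 electrons leaves Co²⁺ with 9 − 2 = 7 d electrons.
Electron filling gives t2g^6 e_g^1.
Orbital CFSE = 6(-0.4) + 1(0.6) = -1.8Δₒ = -1.8 × 19190 = -34542 cm⁻¹.
High-spin d⁷ would be t2g^5 e_g^2 with 2 pairs; low-spin has 3, so 1 excess pair costs +1P = +18320 cm⁻¹.
Net CFSE = -34542 + 18320 = -16222 cm⁻¹.

-16222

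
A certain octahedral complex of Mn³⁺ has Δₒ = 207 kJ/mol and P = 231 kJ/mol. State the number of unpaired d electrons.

4

Mn sits in group 7; removing 3 electrons leaves Mn³⁺ with 7 − 3 = 4 d electrons.
Here Δₒ < P (207 < 231), so the high-spin state is favoured.
Configuration: t₂g³ eg¹.
Unpaired electrons: 4.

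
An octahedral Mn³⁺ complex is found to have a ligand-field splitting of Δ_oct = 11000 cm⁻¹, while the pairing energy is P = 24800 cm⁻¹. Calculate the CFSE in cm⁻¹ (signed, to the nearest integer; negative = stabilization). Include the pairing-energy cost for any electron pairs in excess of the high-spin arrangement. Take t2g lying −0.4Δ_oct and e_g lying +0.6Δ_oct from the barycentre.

Mn³⁺: group 7, so d-count = 7 − 3 = 4.
Since Δ_oct = 11000 cm⁻¹ < P = 24800 cm⁻¹, the complex adopts the high-spin configuration.
Filling d⁴ accordingly: t2g^3 e_g^1.
Orbital CFSE = -0.6Δ_oct = -0.6 × 11000 = -6600 cm⁻¹.
High-spin has no excess pairs, so no pairing correction applies.

-6600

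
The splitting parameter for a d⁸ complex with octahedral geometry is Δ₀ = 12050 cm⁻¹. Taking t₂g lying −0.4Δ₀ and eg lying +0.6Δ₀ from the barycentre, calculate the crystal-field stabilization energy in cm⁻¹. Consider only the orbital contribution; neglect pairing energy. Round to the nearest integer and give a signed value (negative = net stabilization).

For octahedral d⁸ the high- and low-spin configurations coincide.
Electron filling gives t₂g⁶ eg².
Orbital CFSE = 6(-0.4) + 2(0.6) = -1.2Δ₀ = -1.2 × 12050 = -14460 cm⁻¹.

-14460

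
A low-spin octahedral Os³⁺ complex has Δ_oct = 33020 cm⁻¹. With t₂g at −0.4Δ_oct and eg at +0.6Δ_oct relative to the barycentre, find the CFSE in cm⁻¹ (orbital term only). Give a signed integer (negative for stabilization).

Os³⁺: group 8, so d-count = 8 − 3 = 5.
Configuration: t₂g⁵ eg⁰.
CFSE(orbital) = 5×(-0.4Δ_oct) + 0×(0.6Δ_oct) = -2.0Δ_oct; with Δ_oct = 33020 cm⁻¹ that is -66040 cm⁻¹.

-66040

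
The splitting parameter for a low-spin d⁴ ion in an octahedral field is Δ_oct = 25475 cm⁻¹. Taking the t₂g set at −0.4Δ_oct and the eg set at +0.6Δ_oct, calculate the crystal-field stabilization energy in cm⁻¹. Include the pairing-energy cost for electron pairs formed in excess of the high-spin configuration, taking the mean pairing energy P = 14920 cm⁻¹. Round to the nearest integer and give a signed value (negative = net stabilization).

Electron filling gives t₂g⁴ eg⁰.
CFSE(orbital) = 4×(-0.4Δ_oct) + 0×(0.6Δ_oct) = -1.6Δ_oct; with Δ_oct = 25475 cm⁻¹ that is -40760 cm⁻¹.
High-spin d⁴ would be t₂g³ eg¹ with 0 pairs; low-spin has 1, so 1 excess pair costs +1P = +14920 cm⁻¹.
Overall CFSE = -40760 + 14920 = -25840 cm⁻¹.

-25840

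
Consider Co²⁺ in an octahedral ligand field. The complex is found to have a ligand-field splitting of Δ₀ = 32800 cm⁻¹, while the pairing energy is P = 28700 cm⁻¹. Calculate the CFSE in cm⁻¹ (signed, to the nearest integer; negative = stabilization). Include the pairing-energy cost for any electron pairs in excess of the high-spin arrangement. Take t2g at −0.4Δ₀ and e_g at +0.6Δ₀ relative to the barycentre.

-30340

Co²⁺: group 9, so d-count = 9 − 2 = 7.
Here Δ₀ > P (32800 > 28700), so the low-spin state is favoured.
Filling d⁷ accordingly: t2g^6 e_g^1.
Orbital CFSE = -1.8Δ₀ = -1.8 × 32800 = -59040 cm⁻¹.
Excess pairs vs high-spin: 3 − 2 = 1; pairing cost = +28700 cm⁻¹.
Net CFSE = -59040 + 28700 = -30340 cm⁻¹.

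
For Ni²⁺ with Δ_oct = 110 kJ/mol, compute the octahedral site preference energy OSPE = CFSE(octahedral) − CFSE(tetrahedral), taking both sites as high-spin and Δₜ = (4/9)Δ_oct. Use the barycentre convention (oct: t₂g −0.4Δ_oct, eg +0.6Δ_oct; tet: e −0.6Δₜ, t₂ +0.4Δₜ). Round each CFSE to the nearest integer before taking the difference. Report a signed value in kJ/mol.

-93

Ni sits in group 10; removing 2 electrons leaves Ni²⁺ with 10 − 2 = 8 d electrons.
In an octahedral site d⁸ (HS) is t2g^6 e_g^2, giving CFSE(oct) = -1.2Δ_oct = -132 kJ/mol.
In a tetrahedral site the filling is e^4 t2^4: CFSE(tet) = -0.8Δₜ = -0.8 × (4/9)(110) = -39 kJ/mol.
Subtracting, OSPE = -132 − (-39) = -93 kJ/mol.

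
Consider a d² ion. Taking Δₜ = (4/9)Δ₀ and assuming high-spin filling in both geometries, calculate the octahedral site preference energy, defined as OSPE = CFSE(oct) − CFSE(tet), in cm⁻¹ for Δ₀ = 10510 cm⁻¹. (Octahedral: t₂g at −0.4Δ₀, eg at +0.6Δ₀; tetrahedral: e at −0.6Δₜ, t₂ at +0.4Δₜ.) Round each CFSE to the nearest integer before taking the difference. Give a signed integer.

Octahedral (high-spin): t₂g² eg⁰, CFSE = 2(−0.4) + 0(+0.6) = -0.8Δ₀ = -0.8 × 10510 = -8408 cm⁻¹.
In a tetrahedral site the filling is e² t₂⁰: CFSE(tet) = -1.2Δₜ = -1.2 × (4/9)(10510) = -5605 cm⁻¹.
OSPE = -8408 − (-5605) = -2803 cm⁻¹.

-2803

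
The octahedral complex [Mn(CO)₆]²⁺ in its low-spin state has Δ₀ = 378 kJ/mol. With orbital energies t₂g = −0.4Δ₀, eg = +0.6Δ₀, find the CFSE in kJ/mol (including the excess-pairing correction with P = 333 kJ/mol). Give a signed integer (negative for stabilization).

CO is neutral, so the +2 overall charge sits on Mn: oxidation state +2.
Group 7 minus oxidation state +2 gives a d⁵ configuration for Mn²⁺.
Configuration: t₂g⁵ eg⁰.
The orbital stabilization is -2.0Δ₀ = -2.0 × 378 = -756 kJ/mol.
High-spin d⁵ would be t₂g³ eg² with 0 pairs; low-spin has 2, so 2 excess pairs cost +2P = +666 kJ/mol.
Net CFSE = -756 + 666 = -90 kJ/mol.

-90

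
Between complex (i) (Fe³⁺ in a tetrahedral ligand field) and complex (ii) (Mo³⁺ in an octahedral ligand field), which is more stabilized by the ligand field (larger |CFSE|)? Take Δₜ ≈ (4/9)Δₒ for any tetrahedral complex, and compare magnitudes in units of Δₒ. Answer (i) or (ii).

(i): Fe sits in group 8; removing 3 electrons leaves Fe³⁺ with 8 − 3 = 5 d electrons; Tetrahedral fields are weak (Δₜ ≈ 4/9 Δₒ), so electrons fill high-spin; e^2 t2^3, CFSE = 0.0Δₜ ≈ 0.00Δₒ.
(ii): Mo sits in group 6; removing 3 electrons leaves Mo³⁺ with 6 − 3 = 3 d electrons; t2g^3 e_g^0, CFSE = -1.2Δₒ.
So (ii) has the larger |CFSE|.

(ii)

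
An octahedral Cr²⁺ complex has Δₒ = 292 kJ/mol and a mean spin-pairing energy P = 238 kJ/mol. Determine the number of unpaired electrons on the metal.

2

Cr²⁺: group 6, so d-count = 6 − 2 = 4.
Here Δₒ > P (292 > 238), so the low-spin state is favoured.
Configuration: t₂g⁴ eg⁰.
Unpaired electrons: 2.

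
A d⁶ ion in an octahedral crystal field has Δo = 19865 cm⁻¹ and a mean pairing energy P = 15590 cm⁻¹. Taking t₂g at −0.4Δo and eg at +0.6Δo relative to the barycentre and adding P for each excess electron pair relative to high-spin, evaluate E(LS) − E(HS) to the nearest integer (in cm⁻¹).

High-spin: t₂g⁴ eg², CFSE = -0.4Δo = -7946 cm⁻¹.
Low-spin t₂g⁶ eg⁰ gives -2.4Δo = -47676 cm⁻¹, but forming 2 extra pairs costs 2P = 31180 cm⁻¹, so E(LS) = -47676 + 31180 = -16496 cm⁻¹.
The difference is -16496 − (-7946) = -8550 cm⁻¹, so low-spin lies lower.

-8550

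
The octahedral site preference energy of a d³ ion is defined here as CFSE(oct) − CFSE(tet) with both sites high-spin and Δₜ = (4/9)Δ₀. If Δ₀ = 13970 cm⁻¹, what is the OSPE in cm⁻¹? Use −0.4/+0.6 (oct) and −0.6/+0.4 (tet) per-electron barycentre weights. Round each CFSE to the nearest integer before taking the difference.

-11797

In an octahedral site d³ (HS) is t2g^3 e_g^0, giving CFSE(oct) = -1.2Δ₀ = -16764 cm⁻¹.
Tetrahedral: e^2 t2^1, CFSE = 2(−0.6) + 1(+0.4) = -0.8Δₜ = -0.8 × (4/9) × 13970 = -4967 cm⁻¹.
OSPE = CFSE(oct) − CFSE(tet) = -16764 − (-4967) = -11797 cm⁻¹.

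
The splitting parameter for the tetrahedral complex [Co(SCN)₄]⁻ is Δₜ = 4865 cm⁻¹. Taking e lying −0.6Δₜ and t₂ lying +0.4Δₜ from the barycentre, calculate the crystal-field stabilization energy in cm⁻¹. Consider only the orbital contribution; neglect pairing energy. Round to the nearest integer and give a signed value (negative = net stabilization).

Each SCN⁻ contributes -1; 4 × (-1) = -4. With overall charge -1, Co is in the +3 oxidation state.
Co sits in group 9; removing 3 electrons leaves Co³⁺ with 9 − 3 = 6 d electrons.
With tetrahedral geometry the complex is necessarily high-spin.
Electron filling gives e³ t₂³.
Orbital CFSE = 3(-0.6) + 3(0.4) = -0.6Δₜ = -0.6 × 4865 = -2919 cm⁻¹.

-2919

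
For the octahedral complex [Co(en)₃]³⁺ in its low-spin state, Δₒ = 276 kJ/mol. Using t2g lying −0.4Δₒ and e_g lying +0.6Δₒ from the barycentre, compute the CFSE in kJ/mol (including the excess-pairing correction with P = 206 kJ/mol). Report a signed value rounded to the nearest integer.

-250

en is neutral, so the +3 overall charge sits on Co: oxidation state +3.
Co is in group 9, so Co³⁺ is d⁶ (9 − 3 = 6).
The d⁶ electrons fill as t2g^6 e_g^0.
Orbital CFSE = 6(-0.4) + 0(0.6) = -2.4Δₒ = -2.4 × 276 = -662 kJ/mol.
Pairing penalty: 3 pairs vs 1 in the high-spin reference → 2 extra × P = 412 kJ/mol.
Combining: -662 + 412 = -250 kJ/mol.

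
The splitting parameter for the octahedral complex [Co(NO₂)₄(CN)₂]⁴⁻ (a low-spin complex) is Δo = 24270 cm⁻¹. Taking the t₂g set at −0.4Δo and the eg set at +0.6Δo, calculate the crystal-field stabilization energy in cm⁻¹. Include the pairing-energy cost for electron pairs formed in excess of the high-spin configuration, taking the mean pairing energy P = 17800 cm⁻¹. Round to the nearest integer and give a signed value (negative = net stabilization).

Ligand charges: 4×(-1) from NO₂⁻ and 2×(-1) from CN⁻ sum to -6; with overall charge -4, Co is +2.
Group 9 minus oxidation state +2 gives a d⁷ configuration for Co²⁺.
Electron filling gives t₂g⁶ eg¹.
The orbital stabilization is -1.8Δo = -1.8 × 24270 = -43686 cm⁻¹.
Relative to high-spin t₂g⁵ eg² (2 paired), the low-spin configuration has 1 additional pair, contributing +1 × 17800 = +17800 cm⁻¹.
Combining: -43686 + 17800 = -25886 cm⁻¹.

-25886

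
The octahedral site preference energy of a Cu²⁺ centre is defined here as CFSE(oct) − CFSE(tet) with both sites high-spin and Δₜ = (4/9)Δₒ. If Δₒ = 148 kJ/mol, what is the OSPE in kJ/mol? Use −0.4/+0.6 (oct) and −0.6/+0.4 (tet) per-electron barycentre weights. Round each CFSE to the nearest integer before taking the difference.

Cu²⁺: group 11, so d-count = 11 − 2 = 9.
Octahedral (high-spin): t2g^6 e_g^3, CFSE = 6(−0.4) + 3(+0.6) = -0.6Δₒ = -0.6 × 148 = -89 kJ/mol.
Tetrahedral: e^4 t2^5, CFSE = 4(−0.6) + 5(+0.4) = -0.4Δₜ = -0.4 × (4/9) × 148 = -26 kJ/mol.
OSPE = CFSE(oct) − CFSE(tet) = -89 − (-26) = -63 kJ/mol.

-63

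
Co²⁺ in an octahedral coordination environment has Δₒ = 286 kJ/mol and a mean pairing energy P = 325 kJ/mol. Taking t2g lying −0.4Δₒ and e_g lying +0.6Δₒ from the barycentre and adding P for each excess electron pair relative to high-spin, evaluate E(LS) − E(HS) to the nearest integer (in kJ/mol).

39

Co is in group 9, so Co²⁺ is d⁷ (9 − 2 = 7).
High-spin: t2g^5 e_g^2, CFSE = -0.8Δₒ = -229 kJ/mol.
Low-spin: t2g^6 e_g^1, orbital CFSE = -1.8Δₒ = -515 kJ/mol; plus 1 excess pair × P = +325 kJ/mol; total -190 kJ/mol.
The difference is -190 − (-229) = 39 kJ/mol, so high-spin lies lower.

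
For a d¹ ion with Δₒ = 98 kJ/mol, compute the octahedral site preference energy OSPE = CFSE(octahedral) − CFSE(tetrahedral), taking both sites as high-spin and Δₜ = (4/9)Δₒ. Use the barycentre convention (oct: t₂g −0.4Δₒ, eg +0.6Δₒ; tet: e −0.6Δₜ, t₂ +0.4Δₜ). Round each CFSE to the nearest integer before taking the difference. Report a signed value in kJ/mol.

-13

In an octahedral site d¹ (HS) is t2g^1 e_g^0, giving CFSE(oct) = -0.4Δₒ = -39 kJ/mol.
Tetrahedral e^1 t2^0 gives -0.6Δₜ = -0.6 × (4/9) × 98 = -26 kJ/mol.
OSPE = CFSE(oct) − CFSE(tet) = -39 − (-26) = -13 kJ/mol.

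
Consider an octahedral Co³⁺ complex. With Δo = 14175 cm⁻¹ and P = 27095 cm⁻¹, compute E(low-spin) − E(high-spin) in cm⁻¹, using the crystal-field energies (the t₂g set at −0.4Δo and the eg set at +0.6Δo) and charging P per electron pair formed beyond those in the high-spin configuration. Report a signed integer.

25840

Co³⁺: group 9, so d-count = 9 − 3 = 6.
In the high-spin limit (t₂g⁴ eg²) the orbital term is -0.4Δo = -5670 cm⁻¹, with no excess pairing.
For low-spin the configuration is t₂g⁶ eg⁰: orbital energy -2.4 × 14175 = -34020 cm⁻¹, and 2 additional pairs relative to high-spin add 54190 cm⁻¹, giving 20170 cm⁻¹.
E(LS) − E(HS) = 20170 − (-5670) = 25840 cm⁻¹.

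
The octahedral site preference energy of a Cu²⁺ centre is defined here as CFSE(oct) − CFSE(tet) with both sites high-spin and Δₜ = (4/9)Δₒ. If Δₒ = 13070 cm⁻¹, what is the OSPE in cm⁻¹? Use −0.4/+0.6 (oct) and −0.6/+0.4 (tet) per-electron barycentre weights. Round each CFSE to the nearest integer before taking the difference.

-5518

Cu sits in group 11; removing 2 electrons leaves Cu²⁺ with 11 − 2 = 9 d electrons.
Octahedral (high-spin): t₂g⁶ eg³, CFSE = 6(−0.4) + 3(+0.6) = -0.6Δₒ = -0.6 × 13070 = -7842 cm⁻¹.
Tetrahedral e⁴ t₂⁵ gives -0.4Δₜ = -0.4 × (4/9) × 13070 = -2324 cm⁻¹.
OSPE = -7842 − (-2324) = -5518 cm⁻¹.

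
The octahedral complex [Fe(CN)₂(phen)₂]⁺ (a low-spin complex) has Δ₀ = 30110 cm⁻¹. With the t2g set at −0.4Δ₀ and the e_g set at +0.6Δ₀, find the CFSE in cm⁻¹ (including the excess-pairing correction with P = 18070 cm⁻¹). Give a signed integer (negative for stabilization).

Ligand charges: 2×(-1) from CN⁻ and 2×(+0) from phen sum to -2; with overall charge +1, Fe is +3.
Fe³⁺: group 8, so d-count = 8 − 3 = 5.
The d⁵ electrons fill as t2g^5 e_g^0.
Orbital CFSE = 5(-0.4) + 0(0.6) = -2.0Δ₀ = -2.0 × 30110 = -60220 cm⁻¹.
Pairing penalty: 2 pairs vs 0 in the high-spin reference → 2 extra × P = 36140 cm⁻¹.
Net CFSE = -60220 + 36140 = -24080 cm⁻¹.

-24080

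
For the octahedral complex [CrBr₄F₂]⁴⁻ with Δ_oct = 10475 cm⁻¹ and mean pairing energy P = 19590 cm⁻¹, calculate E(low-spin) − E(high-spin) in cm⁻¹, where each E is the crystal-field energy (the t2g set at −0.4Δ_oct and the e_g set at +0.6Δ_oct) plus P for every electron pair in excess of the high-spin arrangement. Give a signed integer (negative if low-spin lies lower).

9115

Ligand charges: 4×(-1) from Br⁻ and 2×(-1) from F⁻ sum to -6; with overall charge -4, Cr is +2.
Cr²⁺: group 6, so d-count = 6 − 2 = 4.
High-spin d⁴ fills as t2g^3 e_g^1 with CFSE 3(−0.4) + 1(+0.6) = -0.6Δ_oct = -6285 cm⁻¹.
Low-spin t2g^4 e_g^0 gives -1.6Δ_oct = -16760 cm⁻¹, but forming 1 extra pair costs 1P = 19590 cm⁻¹, so E(LS) = -16760 + 19590 = 2830 cm⁻¹.
E(LS) − E(HS) = 2830 − (-6285) = 9115 cm⁻¹.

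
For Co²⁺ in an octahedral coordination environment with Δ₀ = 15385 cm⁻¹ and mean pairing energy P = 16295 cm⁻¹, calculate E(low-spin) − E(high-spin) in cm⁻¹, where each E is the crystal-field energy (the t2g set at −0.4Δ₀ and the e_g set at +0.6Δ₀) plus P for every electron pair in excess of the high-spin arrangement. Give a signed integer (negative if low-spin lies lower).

910

Co²⁺: group 9, so d-count = 9 − 2 = 7.
High-spin d⁷ fills as t2g^5 e_g^2 with CFSE 5(−0.4) + 2(+0.6) = -0.8Δ₀ = -12308 cm⁻¹.
For low-spin the configuration is t2g^6 e_g^1: orbital energy -1.8 × 15385 = -27693 cm⁻¹, and 1 additional pair relative to high-spin adds 16295 cm⁻¹, giving -11398 cm⁻¹.
Thus E(LS) − E(HS) = 910 cm⁻¹.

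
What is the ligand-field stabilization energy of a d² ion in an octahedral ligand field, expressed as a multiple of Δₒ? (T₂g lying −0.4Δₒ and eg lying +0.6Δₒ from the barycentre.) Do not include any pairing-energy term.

Configuration: t₂g² eg⁰.
CFSE = 2(-0.4Δₒ) + 0(0.6Δₒ) = -0.8Δₒ + 0.0Δₒ = -0.8Δₒ.

-0.8 Δₒ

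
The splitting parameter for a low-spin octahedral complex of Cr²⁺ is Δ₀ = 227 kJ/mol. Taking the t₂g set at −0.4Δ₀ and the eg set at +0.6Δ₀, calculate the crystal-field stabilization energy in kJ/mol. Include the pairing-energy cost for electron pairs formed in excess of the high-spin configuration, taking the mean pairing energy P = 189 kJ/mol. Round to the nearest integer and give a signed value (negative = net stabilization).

Cr²⁺: group 6, so d-count = 6 − 2 = 4.
Configuration: t₂g⁴ eg⁰.
CFSE(orbital) = 4×(-0.4Δ₀) + 0×(0.6Δ₀) = -1.6Δ₀; with Δ₀ = 227 kJ/mol that is -363 kJ/mol.
High-spin d⁴ would be t₂g³ eg¹ with 0 pairs; low-spin has 1, so 1 excess pair costs +1P = +189 kJ/mol.
Combining: -363 + 189 = -174 kJ/mol.

-174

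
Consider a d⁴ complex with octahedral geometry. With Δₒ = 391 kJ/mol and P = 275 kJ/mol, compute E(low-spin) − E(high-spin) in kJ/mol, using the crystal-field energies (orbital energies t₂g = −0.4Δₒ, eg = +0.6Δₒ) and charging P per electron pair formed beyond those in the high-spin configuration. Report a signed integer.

High-spin: t₂g³ eg¹, CFSE = -0.6Δₒ = -235 kJ/mol.
For low-spin the configuration is t₂g⁴ eg⁰: orbital energy -1.6 × 391 = -626 kJ/mol, and 1 additional pair relative to high-spin adds 275 kJ/mol, giving -351 kJ/mol.
E(LS) − E(HS) = -351 − (-235) = -116 kJ/mol.

-116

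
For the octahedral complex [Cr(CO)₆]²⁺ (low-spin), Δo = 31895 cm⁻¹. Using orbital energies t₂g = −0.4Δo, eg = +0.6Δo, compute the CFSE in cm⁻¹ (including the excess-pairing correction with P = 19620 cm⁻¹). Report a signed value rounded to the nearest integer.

-31412

CO is neutral, so the +2 overall charge sits on Cr: oxidation state +2.
Group 6 minus oxidation state +2 gives a d⁴ configuration for Cr²⁺.
Electron filling gives t₂g⁴ eg⁰.
CFSE(orbital) = 4×(-0.4Δo) + 0×(0.6Δo) = -1.6Δo; with Δo = 31895 cm⁻¹ that is -51032 cm⁻¹.
Pairing penalty: 1 pair vs 0 in the high-spin reference → 1 extra × P = 19620 cm⁻¹.
Net CFSE = -51032 + 19620 = -31412 cm⁻¹.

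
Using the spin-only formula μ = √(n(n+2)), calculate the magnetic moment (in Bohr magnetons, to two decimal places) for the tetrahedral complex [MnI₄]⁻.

4.90 Bohr magnetons

Each I⁻ contributes -1; 4 × (-1) = -4. With overall charge -1, Mn is in the +3 oxidation state.
Mn is in group 7, so Mn³⁺ is d⁴ (7 − 3 = 4).
With tetrahedral geometry the complex is necessarily high-spin.
Configuration: e² t₂² → 4 unpaired electrons.
μ(spin-only) = √[4(4+2)] = √24 ≈ 4.90 Bohr magnetons.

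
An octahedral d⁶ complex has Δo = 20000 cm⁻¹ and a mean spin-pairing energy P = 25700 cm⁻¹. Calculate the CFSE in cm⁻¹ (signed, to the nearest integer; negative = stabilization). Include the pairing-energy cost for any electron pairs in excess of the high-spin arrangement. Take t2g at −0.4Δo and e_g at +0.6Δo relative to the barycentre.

Since Δo = 20000 cm⁻¹ < P = 25700 cm⁻¹, the complex adopts the high-spin configuration.
Configuration: t2g^4 e_g^2.
Orbital CFSE = -0.4Δo = -0.4 × 20000 = -8000 cm⁻¹.
High-spin has no excess pairs, so no pairing correction applies.

-8000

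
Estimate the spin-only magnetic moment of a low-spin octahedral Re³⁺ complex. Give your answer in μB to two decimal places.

Re sits in group 7; removing 3 electrons leaves Re³⁺ with 7 − 3 = 4 d electrons.
Configuration: t2g^4 e_g^0 → 2 unpaired electrons.
μ(spin-only) = √[2(2+2)] = √8 ≈ 2.83 μB.

2.83 μB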